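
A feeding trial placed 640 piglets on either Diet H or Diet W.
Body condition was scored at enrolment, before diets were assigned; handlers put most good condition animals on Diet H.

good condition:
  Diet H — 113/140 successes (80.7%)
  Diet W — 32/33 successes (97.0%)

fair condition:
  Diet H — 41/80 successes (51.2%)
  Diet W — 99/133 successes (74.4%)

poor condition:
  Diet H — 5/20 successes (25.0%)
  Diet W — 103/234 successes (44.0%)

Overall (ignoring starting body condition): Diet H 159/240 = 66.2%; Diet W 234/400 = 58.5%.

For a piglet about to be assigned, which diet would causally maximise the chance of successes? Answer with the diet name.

Here starting body condition is a common cause — it drives both which diet a case falls under and the outcome. The crude comparison mixes populations; the stratum-specific rates are the causally relevant ones.
Within each level — good condition: 80.7% vs 97.0%; fair condition: 51.2% vs 74.4%; poor condition: 25.0% vs 44.0% — Diet W is higher every time.

Diet W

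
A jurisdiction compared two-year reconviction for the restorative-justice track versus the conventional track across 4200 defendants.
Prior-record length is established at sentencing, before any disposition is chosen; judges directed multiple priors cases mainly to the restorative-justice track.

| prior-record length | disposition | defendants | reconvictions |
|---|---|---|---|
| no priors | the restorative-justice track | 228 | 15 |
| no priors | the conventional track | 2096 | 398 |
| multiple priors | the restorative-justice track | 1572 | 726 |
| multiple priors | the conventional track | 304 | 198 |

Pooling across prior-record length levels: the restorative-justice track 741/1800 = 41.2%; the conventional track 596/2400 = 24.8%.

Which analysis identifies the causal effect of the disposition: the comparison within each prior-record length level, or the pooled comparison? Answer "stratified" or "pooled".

The stratified and pooled comparisons disagree (the restorative-justice track wins within each prior-record length; the conventional track wins overall), so the answer turns on the causal role of prior-record length.
The imbalance in prior-record length arose from how defendants were allocated, not from anything the disposition did; and prior-record length independently affects the outcome. The pooled gap is confounded — condition on prior-record length.
Within each level — no priors: 6.6% vs 19.0%; multiple priors: 46.2% vs 65.1% — the restorative-justice track is lower every time.

stratified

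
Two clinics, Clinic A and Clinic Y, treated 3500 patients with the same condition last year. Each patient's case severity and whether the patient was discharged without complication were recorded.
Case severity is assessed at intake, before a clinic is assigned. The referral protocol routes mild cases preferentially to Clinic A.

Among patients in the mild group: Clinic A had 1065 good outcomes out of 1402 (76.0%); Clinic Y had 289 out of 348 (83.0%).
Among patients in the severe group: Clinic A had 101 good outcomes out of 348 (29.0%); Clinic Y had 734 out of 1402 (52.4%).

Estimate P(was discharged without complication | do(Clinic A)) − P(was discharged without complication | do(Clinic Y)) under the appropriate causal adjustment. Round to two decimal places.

-0.15

Within every case severity level Clinic Y has the higher rate, yet pooled Clinic A does — Simpson's reversal.
Case severity differs across clinics for reasons unrelated to any effect of the clinic itself, and it separately predicts the outcome — a classic confounder. We must compare within case severity levels.
Adjusting over the population distribution of case severity: 0.500·(0.760−0.830) + 0.500·(0.290−0.524) = -0.152.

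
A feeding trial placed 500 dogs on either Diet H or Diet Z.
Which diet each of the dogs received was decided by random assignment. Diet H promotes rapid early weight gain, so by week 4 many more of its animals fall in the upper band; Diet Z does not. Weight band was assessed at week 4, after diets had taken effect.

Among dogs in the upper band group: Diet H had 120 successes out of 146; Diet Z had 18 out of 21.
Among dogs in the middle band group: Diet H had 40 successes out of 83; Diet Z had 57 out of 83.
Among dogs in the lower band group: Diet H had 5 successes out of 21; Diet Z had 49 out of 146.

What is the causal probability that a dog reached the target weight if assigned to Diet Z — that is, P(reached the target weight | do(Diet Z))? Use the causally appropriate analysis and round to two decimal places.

The week-4 weight band-specific comparison favours Diet Z throughout, but the pooled figures favour Diet H. The question is whether to condition on week-4 weight band.
Stratifying would compare diets among dogs the diets themselves sorted into week-4 weight band groups — a form of selection on an intermediate. The unconditioned pooled rates give the total causal effect.
So P(outcome | do(Diet Z)) is just the pooled rate for Diet Z: 124/250 = 0.496.

0.50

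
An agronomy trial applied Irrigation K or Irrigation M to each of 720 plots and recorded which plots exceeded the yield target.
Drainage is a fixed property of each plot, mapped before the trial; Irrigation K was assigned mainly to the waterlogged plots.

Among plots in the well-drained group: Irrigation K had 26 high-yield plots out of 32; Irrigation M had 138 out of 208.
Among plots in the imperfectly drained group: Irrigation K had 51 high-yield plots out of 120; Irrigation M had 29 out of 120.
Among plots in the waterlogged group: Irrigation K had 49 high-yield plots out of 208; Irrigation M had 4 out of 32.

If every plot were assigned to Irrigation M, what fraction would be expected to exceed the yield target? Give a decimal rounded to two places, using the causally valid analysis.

Field drainage differs across irrigations for reasons unrelated to any effect of the irrigation itself, and it separately predicts the outcome — a classic confounder. We must compare within field drainage levels.
Standardising Irrigation M to the population field drainage mix: 0.333·138/208 + 0.333·29/120 + 0.333·4/32 = 0.343.

0.34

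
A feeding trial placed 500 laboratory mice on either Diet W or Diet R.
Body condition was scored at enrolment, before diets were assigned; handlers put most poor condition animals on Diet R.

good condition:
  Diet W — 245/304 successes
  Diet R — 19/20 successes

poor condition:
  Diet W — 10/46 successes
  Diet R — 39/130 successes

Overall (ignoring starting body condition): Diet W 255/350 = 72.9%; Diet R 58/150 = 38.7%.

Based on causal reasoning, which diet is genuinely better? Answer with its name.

Diet R is higher inside every starting body condition stratum but Diet W is higher in aggregate. Whether to stratify depends on how starting body condition relates to the diet.
Since starting body condition is a pre-existing factor (not a product of the diet) and it affects the outcome on its own, it is a confounder. The stratified rates, not the pooled rate, identify the causal effect.
Within each level — good condition: 80.6% vs 95.0%; poor condition: 21.7% vs 30.0% — Diet R is higher every time.

Diet R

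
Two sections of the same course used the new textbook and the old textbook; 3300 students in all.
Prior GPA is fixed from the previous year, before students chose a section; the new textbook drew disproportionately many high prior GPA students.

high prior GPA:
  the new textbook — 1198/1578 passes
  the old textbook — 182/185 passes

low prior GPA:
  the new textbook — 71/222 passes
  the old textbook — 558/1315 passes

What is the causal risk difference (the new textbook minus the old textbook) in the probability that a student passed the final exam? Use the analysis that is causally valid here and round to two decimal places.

Nothing the teaching method does changes prior GPA band; the imbalance is an allocation artefact. With prior GPA band also predicting the outcome, the pooled figure is confounded, and the within-stratum comparison is the causal one.
Adjusting over the population distribution of prior GPA band: 0.534·(0.759−0.984) + 0.466·(0.320−0.424) = -0.169.

-0.17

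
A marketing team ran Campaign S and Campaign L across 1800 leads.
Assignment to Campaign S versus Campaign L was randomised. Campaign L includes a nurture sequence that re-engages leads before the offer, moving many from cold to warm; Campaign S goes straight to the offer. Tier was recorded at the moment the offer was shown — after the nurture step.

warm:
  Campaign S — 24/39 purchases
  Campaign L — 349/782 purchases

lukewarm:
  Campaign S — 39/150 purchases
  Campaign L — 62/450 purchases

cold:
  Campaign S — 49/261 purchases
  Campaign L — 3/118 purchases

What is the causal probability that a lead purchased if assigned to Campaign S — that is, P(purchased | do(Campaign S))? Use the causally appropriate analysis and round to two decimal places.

0.25

Within every engagement tier level Campaign S has the higher rate, yet pooled Campaign L does — Simpson's reversal.
Engagement tier here is a post-treatment variable shaped by the campaign; conditioning on it would introduce bias rather than remove it. The overall comparison is the causal one.
So P(outcome | do(Campaign S)) is just the pooled rate for Campaign S: 112/450 = 0.249.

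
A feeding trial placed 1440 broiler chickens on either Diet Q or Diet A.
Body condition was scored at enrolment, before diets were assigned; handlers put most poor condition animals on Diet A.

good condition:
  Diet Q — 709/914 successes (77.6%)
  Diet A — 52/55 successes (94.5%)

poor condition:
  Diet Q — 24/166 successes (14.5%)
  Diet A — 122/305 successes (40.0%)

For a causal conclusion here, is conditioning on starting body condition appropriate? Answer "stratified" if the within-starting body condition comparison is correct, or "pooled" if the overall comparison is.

stratified

The imbalance in starting body condition arose from how broiler chickens were allocated, not from anything the diet did; and starting body condition independently affects the outcome. The pooled gap is confounded — condition on starting body condition.
Within each level — good condition: 77.6% vs 94.5%; poor condition: 14.5% vs 40.0% — Diet A is higher every time.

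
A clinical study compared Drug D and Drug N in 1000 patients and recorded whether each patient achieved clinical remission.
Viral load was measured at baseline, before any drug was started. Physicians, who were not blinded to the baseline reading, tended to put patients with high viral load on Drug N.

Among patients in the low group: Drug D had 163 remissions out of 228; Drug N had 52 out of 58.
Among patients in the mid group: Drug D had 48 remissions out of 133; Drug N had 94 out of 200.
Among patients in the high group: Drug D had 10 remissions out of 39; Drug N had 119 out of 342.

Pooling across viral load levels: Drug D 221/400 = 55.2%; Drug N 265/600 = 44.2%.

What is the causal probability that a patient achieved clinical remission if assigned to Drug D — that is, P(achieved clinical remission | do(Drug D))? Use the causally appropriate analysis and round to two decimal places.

0.42

Within every viral load level Drug N has the higher rate, yet pooled Drug D does — Simpson's reversal.
Viral load differs across drugs for reasons unrelated to any effect of the drug itself, and it separately predicts the outcome — a classic confounder. We must compare within viral load levels.
Standardising Drug D to the population viral load mix: 0.286·163/228 + 0.333·48/133 + 0.381·10/39 = 0.422.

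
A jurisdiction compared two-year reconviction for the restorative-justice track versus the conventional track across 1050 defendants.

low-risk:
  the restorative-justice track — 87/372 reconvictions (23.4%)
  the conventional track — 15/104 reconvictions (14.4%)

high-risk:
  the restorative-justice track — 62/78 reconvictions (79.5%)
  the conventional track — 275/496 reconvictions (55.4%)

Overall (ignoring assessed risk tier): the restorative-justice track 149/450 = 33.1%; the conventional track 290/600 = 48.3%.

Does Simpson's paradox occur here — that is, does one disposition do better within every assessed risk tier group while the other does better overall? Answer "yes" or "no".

Within each assessed risk tier level (low-risk 23.4% vs 14.4%; high-risk 79.5% vs 55.4%), the conventional track has the lower rate every time. Pooled: 33.1% vs 48.3% — the restorative-justice track has the lower rate overall. The two comparisons disagree.

yes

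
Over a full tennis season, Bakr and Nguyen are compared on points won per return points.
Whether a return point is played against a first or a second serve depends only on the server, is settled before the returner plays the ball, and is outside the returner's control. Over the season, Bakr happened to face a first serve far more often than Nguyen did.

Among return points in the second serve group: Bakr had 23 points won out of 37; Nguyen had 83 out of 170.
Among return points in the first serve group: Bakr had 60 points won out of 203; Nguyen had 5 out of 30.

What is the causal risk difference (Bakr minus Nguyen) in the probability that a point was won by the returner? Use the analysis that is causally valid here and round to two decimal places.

+0.13

The stratified and pooled comparisons disagree (Bakr wins within each serve type; Nguyen wins overall), so the answer turns on the causal role of serve type.
Serve type satisfies the back-door criterion: it is not a descendant of the player, and it blocks the spurious path from player to outcome. Adjusting for it (i.e., using the within-serve type rates) gives the causal effect.
Adjusting over the population distribution of serve type: 0.470·(0.622−0.488) + 0.530·(0.296−0.167) = +0.131.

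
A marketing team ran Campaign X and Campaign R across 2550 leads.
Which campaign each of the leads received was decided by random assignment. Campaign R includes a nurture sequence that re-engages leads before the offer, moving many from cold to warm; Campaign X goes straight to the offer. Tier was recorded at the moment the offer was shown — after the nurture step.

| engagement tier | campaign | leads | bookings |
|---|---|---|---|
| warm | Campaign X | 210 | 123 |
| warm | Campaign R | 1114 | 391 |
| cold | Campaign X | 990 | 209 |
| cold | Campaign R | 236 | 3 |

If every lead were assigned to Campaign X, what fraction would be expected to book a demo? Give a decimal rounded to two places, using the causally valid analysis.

Within every engagement tier level Campaign X has the higher rate, yet pooled Campaign R does — Simpson's reversal.
Engagement tier is downstream of the campaign. One should not condition on a consequence of treatment, so the overall rates are the right comparison.
So P(outcome | do(Campaign X)) is just the pooled rate for Campaign X: 332/1200 = 0.277.

0.28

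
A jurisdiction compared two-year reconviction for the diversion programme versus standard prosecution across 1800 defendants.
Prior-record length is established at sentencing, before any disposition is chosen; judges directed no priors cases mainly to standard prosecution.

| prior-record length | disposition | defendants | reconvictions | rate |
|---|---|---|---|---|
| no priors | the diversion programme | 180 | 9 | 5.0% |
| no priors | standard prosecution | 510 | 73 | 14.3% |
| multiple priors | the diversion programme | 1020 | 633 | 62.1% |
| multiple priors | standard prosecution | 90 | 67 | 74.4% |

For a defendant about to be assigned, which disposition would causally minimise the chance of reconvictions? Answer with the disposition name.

the diversion programme is lower inside every prior-record length stratum but standard prosecution is lower in aggregate. Whether to stratify depends on how prior-record length relates to the disposition.
Here prior-record length is a common cause — it drives both which disposition a case falls under and the outcome. The crude comparison mixes populations; the stratum-specific rates are the causally relevant ones.
Within each level — no priors: 5.0% vs 14.3%; multiple priors: 62.1% vs 74.4% — the diversion programme is lower every time.

the diversion programme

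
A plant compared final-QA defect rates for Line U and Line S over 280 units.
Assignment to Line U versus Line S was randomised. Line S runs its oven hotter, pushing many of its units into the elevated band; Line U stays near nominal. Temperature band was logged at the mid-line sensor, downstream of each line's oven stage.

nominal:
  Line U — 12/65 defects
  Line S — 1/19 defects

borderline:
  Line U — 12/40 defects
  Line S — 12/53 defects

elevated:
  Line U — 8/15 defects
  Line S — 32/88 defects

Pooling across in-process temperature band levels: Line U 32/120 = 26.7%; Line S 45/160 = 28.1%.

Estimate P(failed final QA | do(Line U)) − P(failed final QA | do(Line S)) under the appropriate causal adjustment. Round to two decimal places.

In-process temperature band is downstream of the line. One should not condition on a consequence of treatment, so the overall rates are the right comparison.
The causal difference is the pooled difference: 0.267 − 0.281 = -0.015.

-0.01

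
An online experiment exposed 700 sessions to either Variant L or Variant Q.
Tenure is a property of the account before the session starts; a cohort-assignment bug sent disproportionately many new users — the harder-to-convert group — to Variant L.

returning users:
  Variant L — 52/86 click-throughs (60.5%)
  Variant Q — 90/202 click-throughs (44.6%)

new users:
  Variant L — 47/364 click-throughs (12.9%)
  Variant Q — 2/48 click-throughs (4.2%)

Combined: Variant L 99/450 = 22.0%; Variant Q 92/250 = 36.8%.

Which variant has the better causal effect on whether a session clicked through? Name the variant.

The stratified and pooled comparisons disagree (Variant L wins within each user tenure; Variant Q wins overall), so the answer turns on the causal role of user tenure.
User tenure differs across variants for reasons unrelated to any effect of the variant itself, and it separately predicts the outcome — a classic confounder. We must compare within user tenure levels.
Within each level — returning users: 60.5% vs 44.6%; new users: 12.9% vs 4.2% — Variant L is higher every time.

Variant L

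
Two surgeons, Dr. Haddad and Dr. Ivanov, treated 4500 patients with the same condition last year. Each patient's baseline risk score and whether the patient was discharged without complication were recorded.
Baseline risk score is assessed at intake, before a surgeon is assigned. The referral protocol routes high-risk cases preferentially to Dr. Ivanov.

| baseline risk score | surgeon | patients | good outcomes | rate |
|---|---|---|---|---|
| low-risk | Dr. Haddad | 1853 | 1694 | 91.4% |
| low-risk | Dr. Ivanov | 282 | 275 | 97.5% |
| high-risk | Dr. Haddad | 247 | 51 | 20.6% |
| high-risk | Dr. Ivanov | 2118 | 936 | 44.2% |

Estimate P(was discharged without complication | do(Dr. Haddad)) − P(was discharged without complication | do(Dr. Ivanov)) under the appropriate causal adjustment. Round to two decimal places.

-0.15

The baseline risk score-specific comparison favours Dr. Ivanov throughout, but the pooled figures favour Dr. Haddad. The question is whether to condition on baseline risk score.
The imbalance in baseline risk score arose from how patients were allocated, not from anything the surgeon did; and baseline risk score independently affects the outcome. The pooled gap is confounded — condition on baseline risk score.
Adjusting over the population distribution of baseline risk score: 0.474·(0.914−0.975) + 0.526·(0.206−0.442) = -0.153.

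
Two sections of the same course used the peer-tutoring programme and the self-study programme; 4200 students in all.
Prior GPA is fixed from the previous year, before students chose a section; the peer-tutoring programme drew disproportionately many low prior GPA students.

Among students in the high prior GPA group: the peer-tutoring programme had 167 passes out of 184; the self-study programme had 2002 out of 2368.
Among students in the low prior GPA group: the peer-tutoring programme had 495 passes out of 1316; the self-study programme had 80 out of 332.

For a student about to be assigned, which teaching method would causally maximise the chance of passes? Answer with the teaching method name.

the peer-tutoring programme

Within every prior GPA band level the peer-tutoring programme has the higher rate, yet pooled the self-study programme does — Simpson's reversal.
Nothing the teaching method does changes prior GPA band; the imbalance is an allocation artefact. With prior GPA band also predicting the outcome, the pooled figure is confounded, and the within-stratum comparison is the causal one.
Within each level — high prior GPA: 90.8% vs 84.5%; low prior GPA: 37.6% vs 24.1% — the peer-tutoring programme is higher every time.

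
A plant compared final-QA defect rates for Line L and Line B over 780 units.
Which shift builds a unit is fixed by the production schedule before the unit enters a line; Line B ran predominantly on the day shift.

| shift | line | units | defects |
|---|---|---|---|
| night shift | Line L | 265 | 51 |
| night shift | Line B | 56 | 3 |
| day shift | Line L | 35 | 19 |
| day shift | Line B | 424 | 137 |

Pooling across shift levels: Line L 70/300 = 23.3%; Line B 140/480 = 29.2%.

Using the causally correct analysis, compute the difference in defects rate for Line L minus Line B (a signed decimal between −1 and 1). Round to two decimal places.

+0.19

Shift satisfies the back-door criterion: it is not a descendant of the line, and it blocks the spurious path from line to outcome. Adjusting for it (i.e., using the within-shift rates) gives the causal effect.
Adjusting over the population distribution of shift: 0.412·(0.192−0.054) + 0.588·(0.543−0.323) = +0.186.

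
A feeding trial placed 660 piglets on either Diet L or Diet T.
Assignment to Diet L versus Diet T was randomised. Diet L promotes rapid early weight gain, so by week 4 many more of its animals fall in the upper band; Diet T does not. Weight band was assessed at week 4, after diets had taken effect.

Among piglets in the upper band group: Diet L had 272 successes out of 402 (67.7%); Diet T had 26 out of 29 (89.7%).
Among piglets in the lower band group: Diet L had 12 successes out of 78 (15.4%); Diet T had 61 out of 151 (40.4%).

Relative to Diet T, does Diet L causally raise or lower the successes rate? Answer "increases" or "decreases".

Diet T is higher inside every week-4 weight band stratum but Diet L is higher in aggregate. Whether to stratify depends on how week-4 weight band relates to the diet.
Stratifying would compare diets among piglets the diets themselves sorted into week-4 weight band groups — a form of selection on an intermediate. The unconditioned pooled rates give the total causal effect.
Pooled: Diet L 59.2% vs Diet T 48.3%; Diet L is higher overall.

increases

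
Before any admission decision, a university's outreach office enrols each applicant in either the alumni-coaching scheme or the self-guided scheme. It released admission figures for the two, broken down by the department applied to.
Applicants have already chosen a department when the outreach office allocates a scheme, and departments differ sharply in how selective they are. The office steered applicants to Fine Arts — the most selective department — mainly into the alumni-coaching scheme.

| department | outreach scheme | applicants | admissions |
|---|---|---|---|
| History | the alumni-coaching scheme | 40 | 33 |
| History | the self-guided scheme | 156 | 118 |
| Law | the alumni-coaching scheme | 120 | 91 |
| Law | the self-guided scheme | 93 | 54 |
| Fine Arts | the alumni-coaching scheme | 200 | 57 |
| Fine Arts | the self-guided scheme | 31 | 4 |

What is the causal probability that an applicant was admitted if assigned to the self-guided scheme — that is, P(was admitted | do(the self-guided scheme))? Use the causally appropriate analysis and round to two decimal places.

Nothing the outreach scheme does changes department; the imbalance is an allocation artefact. With department also predicting the outcome, the pooled figure is confounded, and the within-stratum comparison is the causal one.
Standardising the self-guided scheme to the population department mix: 0.306·118/156 + 0.333·54/93 + 0.361·4/31 = 0.471.

0.47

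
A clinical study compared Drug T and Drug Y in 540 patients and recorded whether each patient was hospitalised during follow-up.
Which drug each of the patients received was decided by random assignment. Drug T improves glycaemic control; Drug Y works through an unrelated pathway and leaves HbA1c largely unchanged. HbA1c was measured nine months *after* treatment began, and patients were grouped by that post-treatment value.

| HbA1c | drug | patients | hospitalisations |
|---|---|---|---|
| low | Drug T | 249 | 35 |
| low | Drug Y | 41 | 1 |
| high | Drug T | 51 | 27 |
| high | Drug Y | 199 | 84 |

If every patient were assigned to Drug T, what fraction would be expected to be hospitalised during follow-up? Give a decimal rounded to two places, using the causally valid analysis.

0.21

The stratified and pooled comparisons disagree (Drug Y wins within each HbA1c; Drug T wins overall), so the answer turns on the causal role of HbA1c.
HbA1c is downstream of the drug. One should not condition on a consequence of treatment, so the overall rates are the right comparison.
So P(outcome | do(Drug T)) is just the pooled rate for Drug T: 62/300 = 0.207.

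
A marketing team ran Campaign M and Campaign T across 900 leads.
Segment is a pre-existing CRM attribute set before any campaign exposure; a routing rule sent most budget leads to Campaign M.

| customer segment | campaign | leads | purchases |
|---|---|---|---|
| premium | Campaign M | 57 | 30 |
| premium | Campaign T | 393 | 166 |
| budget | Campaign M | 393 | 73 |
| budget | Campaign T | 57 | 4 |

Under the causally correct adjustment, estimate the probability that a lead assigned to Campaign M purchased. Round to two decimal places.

The stratified and pooled comparisons disagree (Campaign M wins within each customer segment; Campaign T wins overall), so the answer turns on the causal role of customer segment.
Customer segment is set before the campaign has any effect — it is not caused by the campaign — and it independently drives the outcome. That makes it a confounder, so the causal comparison is within customer segment levels.
Standardising Campaign M to the population customer segment mix: 0.500·30/57 + 0.500·73/393 = 0.356.

0.36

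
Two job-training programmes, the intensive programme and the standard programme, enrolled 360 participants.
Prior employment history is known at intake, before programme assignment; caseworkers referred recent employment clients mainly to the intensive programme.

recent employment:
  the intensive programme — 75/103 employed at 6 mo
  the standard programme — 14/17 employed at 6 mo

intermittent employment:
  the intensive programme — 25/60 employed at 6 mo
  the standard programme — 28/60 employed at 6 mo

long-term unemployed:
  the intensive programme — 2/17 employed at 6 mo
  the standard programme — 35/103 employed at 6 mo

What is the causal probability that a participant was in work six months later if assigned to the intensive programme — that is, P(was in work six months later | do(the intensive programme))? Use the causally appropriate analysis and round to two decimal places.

0.42

Since prior employment history is a pre-existing factor (not a product of the programme) and it affects the outcome on its own, it is a confounder. The stratified rates, not the pooled rate, identify the causal effect.
Standardising the intensive programme to the population prior employment history mix: 0.333·75/103 + 0.333·25/60 + 0.333·2/17 = 0.421.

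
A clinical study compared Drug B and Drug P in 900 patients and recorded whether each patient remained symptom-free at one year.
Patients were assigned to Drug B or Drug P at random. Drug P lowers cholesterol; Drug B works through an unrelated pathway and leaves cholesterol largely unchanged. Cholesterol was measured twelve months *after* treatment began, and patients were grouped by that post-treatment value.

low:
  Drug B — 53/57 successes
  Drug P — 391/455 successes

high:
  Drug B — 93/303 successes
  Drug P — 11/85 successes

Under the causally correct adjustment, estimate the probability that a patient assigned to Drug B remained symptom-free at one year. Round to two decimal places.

Stratifying would compare drugs among patients the drugs themselves sorted into cholesterol groups — a form of selection on an intermediate. The unconditioned pooled rates give the total causal effect.
So P(outcome | do(Drug B)) is just the pooled rate for Drug B: 146/360 = 0.406.

0.41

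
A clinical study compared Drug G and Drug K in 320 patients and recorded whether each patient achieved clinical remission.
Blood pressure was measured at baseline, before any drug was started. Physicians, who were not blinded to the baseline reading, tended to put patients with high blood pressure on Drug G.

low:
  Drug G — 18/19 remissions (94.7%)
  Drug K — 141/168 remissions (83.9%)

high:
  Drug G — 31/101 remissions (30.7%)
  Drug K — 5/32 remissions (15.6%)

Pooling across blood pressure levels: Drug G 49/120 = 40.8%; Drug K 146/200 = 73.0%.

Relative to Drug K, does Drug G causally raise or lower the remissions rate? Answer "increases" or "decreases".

Drug G is higher inside every blood pressure stratum but Drug K is higher in aggregate. Whether to stratify depends on how blood pressure relates to the drug.
Blood pressure satisfies the back-door criterion: it is not a descendant of the drug, and it blocks the spurious path from drug to outcome. Adjusting for it (i.e., using the within-blood pressure rates) gives the causal effect.
Within each level — low: 94.7% vs 83.9%; high: 30.7% vs 15.6% — Drug G is higher every time.

increases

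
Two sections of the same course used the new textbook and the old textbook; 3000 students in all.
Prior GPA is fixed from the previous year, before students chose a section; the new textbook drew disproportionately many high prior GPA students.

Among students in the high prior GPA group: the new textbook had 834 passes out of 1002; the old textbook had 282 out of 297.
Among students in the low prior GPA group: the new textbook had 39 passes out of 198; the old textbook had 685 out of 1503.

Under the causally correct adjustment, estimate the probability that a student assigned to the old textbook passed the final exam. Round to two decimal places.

the old textbook is higher inside every prior GPA band stratum but the new textbook is higher in aggregate. Whether to stratify depends on how prior GPA band relates to the teaching method.
Since prior GPA band is a pre-existing factor (not a product of the teaching method) and it affects the outcome on its own, it is a confounder. The stratified rates, not the pooled rate, identify the causal effect.
Standardising the old textbook to the population prior GPA band mix: 0.433·282/297 + 0.567·685/1503 = 0.670.

0.67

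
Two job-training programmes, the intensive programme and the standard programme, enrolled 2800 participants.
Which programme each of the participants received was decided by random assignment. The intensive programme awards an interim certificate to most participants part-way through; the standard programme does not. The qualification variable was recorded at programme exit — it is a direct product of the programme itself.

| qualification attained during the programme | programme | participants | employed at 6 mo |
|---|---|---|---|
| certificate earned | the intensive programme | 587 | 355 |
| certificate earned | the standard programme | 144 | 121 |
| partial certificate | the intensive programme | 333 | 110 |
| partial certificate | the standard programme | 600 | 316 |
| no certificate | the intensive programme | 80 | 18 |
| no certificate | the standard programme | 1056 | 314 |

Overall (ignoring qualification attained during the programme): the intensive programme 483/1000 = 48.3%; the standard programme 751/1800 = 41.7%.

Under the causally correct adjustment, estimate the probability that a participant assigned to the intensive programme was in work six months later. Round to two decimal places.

0.48

Qualification attained during the programme here is a post-treatment variable shaped by the programme; conditioning on it would introduce bias rather than remove it. The overall comparison is the causal one.
So P(outcome | do(the intensive programme)) is just the pooled rate for the intensive programme: 483/1000 = 0.483.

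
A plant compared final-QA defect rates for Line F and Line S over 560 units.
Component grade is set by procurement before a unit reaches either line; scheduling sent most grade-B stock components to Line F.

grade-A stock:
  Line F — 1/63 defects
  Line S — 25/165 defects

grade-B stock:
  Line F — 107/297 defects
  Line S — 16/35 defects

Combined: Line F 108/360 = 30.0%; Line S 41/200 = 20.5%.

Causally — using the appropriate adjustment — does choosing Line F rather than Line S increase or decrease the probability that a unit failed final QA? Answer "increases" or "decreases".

decreases

Component grade is set before the line has any effect — it is not caused by the line — and it independently drives the outcome. That makes it a confounder, so the causal comparison is within component grade levels.
Within each level — grade-A stock: 1.6% vs 15.2%; grade-B stock: 36.0% vs 45.7% — Line F is lower every time.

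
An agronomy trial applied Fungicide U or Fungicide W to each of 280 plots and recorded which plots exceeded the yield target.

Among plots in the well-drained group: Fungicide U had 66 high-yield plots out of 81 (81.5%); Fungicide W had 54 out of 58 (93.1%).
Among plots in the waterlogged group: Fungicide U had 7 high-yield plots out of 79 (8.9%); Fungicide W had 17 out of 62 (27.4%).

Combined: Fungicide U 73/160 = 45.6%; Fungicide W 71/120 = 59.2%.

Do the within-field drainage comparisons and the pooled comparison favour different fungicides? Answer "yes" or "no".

no

Within each field drainage level (well-drained 81.5% vs 93.1%; waterlogged 8.9% vs 27.4%), Fungicide W has the higher rate every time. Pooled: 45.6% vs 59.2% — Fungicide W has the higher rate overall. They agree.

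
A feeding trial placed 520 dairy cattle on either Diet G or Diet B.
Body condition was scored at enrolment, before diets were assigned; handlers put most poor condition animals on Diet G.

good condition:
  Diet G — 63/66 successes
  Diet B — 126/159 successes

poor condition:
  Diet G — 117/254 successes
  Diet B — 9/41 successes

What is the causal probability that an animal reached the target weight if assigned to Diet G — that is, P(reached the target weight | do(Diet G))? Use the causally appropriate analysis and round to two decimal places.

0.67

Here starting body condition is a common cause — it drives both which diet a case falls under and the outcome. The crude comparison mixes populations; the stratum-specific rates are the causally relevant ones.
Standardising Diet G to the population starting body condition mix: 0.433·63/66 + 0.567·117/254 = 0.674.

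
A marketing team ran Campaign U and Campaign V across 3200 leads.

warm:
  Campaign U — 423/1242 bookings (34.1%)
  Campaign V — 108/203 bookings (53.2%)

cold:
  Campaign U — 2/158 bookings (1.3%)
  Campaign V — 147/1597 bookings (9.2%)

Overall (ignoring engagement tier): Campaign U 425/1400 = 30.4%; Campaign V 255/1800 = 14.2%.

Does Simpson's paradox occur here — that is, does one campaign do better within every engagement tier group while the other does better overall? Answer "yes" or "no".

Within each engagement tier level (warm 34.1% vs 53.2%; cold 1.3% vs 9.2%), Campaign V has the higher rate every time. Pooled: 30.4% vs 14.2% — Campaign U has the higher rate overall. The two comparisons disagree.

yes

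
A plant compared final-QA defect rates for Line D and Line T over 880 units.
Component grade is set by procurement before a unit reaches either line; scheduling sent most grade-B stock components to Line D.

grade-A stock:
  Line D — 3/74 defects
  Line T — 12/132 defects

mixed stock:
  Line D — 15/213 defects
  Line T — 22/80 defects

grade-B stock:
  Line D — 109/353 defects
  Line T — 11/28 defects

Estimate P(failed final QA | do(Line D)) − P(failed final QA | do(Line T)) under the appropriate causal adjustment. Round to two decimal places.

-0.12

The imbalance in component grade arose from how units were allocated, not from anything the line did; and component grade independently affects the outcome. The pooled gap is confounded — condition on component grade.
Adjusting over the population distribution of component grade: 0.234·(0.041−0.091) + 0.333·(0.070−0.275) + 0.433·(0.309−0.393) = -0.116.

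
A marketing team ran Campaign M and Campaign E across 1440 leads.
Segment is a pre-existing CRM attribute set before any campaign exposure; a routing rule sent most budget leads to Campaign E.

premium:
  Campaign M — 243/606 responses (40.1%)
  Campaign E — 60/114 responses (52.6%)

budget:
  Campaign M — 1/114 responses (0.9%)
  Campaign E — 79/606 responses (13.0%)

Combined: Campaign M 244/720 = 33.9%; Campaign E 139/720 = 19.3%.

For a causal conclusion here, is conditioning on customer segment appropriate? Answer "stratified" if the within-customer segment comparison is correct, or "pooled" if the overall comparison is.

Nothing the campaign does changes customer segment; the imbalance is an allocation artefact. With customer segment also predicting the outcome, the pooled figure is confounded, and the within-stratum comparison is the causal one.
Within each level — premium: 40.1% vs 52.6%; budget: 0.9% vs 13.0% — Campaign E is higher every time.

stratified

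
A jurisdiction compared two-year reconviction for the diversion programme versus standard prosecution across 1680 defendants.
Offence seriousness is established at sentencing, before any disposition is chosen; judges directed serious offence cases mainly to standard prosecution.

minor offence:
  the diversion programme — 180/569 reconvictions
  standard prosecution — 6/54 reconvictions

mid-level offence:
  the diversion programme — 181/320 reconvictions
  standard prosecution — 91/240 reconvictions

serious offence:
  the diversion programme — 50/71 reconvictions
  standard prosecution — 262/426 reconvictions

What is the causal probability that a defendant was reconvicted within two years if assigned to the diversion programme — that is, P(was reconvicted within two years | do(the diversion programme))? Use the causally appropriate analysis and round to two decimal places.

0.51

The stratified and pooled comparisons disagree (standard prosecution wins within each offence seriousness; the diversion programme wins overall), so the answer turns on the causal role of offence seriousness.
Offence seriousness differs across dispositions for reasons unrelated to any effect of the disposition itself, and it separately predicts the outcome — a classic confounder. We must compare within offence seriousness levels.
Standardising the diversion programme to the population offence seriousness mix: 0.371·180/569 + 0.333·181/320 + 0.296·50/71 = 0.514.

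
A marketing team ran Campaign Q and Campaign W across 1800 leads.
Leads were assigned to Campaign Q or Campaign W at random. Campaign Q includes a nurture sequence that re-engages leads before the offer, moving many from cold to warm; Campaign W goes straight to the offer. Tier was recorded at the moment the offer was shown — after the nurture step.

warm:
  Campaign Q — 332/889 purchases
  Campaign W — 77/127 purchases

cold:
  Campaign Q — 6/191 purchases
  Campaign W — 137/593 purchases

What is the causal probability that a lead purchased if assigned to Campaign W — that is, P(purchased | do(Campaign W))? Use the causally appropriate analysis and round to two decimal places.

0.30

Stratifying would compare campaigns among leads the campaigns themselves sorted into engagement tier groups — a form of selection on an intermediate. The unconditioned pooled rates give the total causal effect.
So P(outcome | do(Campaign W)) is just the pooled rate for Campaign W: 214/720 = 0.297.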